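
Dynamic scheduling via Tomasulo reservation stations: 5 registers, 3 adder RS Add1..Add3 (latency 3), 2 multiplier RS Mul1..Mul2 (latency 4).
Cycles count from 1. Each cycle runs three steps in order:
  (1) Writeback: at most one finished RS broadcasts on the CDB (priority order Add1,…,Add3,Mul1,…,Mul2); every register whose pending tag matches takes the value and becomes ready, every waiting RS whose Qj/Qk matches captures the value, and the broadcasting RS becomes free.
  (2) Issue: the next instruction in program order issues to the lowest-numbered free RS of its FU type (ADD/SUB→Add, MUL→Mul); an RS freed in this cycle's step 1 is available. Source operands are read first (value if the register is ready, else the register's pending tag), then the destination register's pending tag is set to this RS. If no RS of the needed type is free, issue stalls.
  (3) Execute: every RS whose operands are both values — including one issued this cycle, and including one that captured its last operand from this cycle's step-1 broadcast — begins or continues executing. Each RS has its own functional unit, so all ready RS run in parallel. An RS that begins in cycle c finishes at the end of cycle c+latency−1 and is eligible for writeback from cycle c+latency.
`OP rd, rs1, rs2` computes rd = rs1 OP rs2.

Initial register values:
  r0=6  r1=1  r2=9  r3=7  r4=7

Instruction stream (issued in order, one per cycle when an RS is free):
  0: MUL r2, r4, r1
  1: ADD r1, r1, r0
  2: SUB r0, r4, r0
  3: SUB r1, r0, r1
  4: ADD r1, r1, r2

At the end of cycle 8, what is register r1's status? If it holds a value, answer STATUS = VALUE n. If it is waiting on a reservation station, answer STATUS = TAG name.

STATUS = TAG Add1

cycle 1: issue MUL r2<-Mul1 // r0:6,r1:1,r2:Mul1,r3:7,r4:7
cycle 2: issue ADD r1<-Add1 // r0:6,r1:Add1,r2:Mul1,r3:7,r4:7
cycle 3: issue SUB r0<-Add2 // r0:Add2,r1:Add1,r2:Mul1,r3:7,r4:7
cycle 4: issue SUB r1<-Add3 // r0:Add2,r1:Add3,r2:Mul1,r3:7,r4:7
cycle 5: CDB Add1=7; issue ADD r1<-Add1 // r0:Add2,r1:Add1,r2:Mul1,r3:7,r4:7
cycle 6: CDB Add2=1 // r0:1,r1:Add1,r2:Mul1,r3:7,r4:7
cycle 7: CDB Mul1=7 // r0:1,r1:Add1,r2:7,r3:7,r4:7
cycle 8: - // r0:1,r1:Add1,r2:7,r3:7,r4:7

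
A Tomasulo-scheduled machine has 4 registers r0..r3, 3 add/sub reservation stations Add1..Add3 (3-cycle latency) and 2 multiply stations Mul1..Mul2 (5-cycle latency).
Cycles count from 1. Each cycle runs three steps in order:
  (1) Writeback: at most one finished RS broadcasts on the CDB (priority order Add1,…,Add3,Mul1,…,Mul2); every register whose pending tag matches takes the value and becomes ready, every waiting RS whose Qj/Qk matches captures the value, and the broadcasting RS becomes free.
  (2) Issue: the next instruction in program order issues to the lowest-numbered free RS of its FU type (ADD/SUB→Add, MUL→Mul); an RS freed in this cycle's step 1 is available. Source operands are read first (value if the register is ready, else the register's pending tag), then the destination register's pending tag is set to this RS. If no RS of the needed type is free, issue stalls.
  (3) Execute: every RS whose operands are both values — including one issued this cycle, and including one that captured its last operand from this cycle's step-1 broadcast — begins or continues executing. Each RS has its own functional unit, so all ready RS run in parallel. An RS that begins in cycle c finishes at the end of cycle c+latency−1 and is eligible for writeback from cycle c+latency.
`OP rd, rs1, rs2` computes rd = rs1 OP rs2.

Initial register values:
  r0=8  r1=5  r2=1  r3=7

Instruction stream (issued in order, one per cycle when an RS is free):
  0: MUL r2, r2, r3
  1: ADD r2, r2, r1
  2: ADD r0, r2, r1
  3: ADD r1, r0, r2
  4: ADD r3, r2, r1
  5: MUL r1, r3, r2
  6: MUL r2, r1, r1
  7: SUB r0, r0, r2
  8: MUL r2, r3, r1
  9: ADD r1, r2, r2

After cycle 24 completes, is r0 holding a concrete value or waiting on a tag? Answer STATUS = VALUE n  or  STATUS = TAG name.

cycle 1: issue MUL r2<-Mul1 // r0:8,r1:5,r2:Mul1,r3:7
cycle 2: issue ADD r2<-Add1 // r0:8,r1:5,r2:Add1,r3:7
cycle 3: issue ADD r0<-Add2 // r0:Add2,r1:5,r2:Add1,r3:7
cycle 4: issue ADD r1<-Add3 // r0:Add2,r1:Add3,r2:Add1,r3:7
cycle 5: stall // r0:Add2,r1:Add3,r2:Add1,r3:7
cycle 6: CDB Mul1=7; stall // r0:Add2,r1:Add3,r2:Add1,r3:7
cycle 7: stall // r0:Add2,r1:Add3,r2:Add1,r3:7
cycle 8: stall // r0:Add2,r1:Add3,r2:Add1,r3:7
cycle 9: CDB Add1=12; issue ADD r3<-Add1 // r0:Add2,r1:Add3,r2:12,r3:Add1
cycle 10: issue MUL r1<-Mul1 // r0:Add2,r1:Mul1,r2:12,r3:Add1
cycle 11: issue MUL r2<-Mul2 // r0:Add2,r1:Mul1,r2:Mul2,r3:Add1
cycle 12: CDB Add2=17; issue SUB r0<-Add2 // r0:Add2,r1:Mul1,r2:Mul2,r3:Add1
cycle 13: stall // r0:Add2,r1:Mul1,r2:Mul2,r3:Add1
cycle 14: stall // r0:Add2,r1:Mul1,r2:Mul2,r3:Add1
cycle 15: CDB Add3=29; stall // r0:Add2,r1:Mul1,r2:Mul2,r3:Add1
cycle 16: stall // r0:Add2,r1:Mul1,r2:Mul2,r3:Add1
cycle 17: stall // r0:Add2,r1:Mul1,r2:Mul2,r3:Add1
cycle 18: CDB Add1=41; stall // r0:Add2,r1:Mul1,r2:Mul2,r3:41
cycle 19: stall // r0:Add2,r1:Mul1,r2:Mul2,r3:41
cycle 20: stall // r0:Add2,r1:Mul1,r2:Mul2,r3:41
cycle 21: stall // r0:Add2,r1:Mul1,r2:Mul2,r3:41
cycle 22: stall // r0:Add2,r1:Mul1,r2:Mul2,r3:41
cycle 23: CDB Mul1=492; issue MUL r2<-Mul1 // r0:Add2,r1:492,r2:Mul1,r3:41
cycle 24: issue ADD r1<-Add1 // r0:Add2,r1:Add1,r2:Mul1,r3:41

STATUS = TAG Add2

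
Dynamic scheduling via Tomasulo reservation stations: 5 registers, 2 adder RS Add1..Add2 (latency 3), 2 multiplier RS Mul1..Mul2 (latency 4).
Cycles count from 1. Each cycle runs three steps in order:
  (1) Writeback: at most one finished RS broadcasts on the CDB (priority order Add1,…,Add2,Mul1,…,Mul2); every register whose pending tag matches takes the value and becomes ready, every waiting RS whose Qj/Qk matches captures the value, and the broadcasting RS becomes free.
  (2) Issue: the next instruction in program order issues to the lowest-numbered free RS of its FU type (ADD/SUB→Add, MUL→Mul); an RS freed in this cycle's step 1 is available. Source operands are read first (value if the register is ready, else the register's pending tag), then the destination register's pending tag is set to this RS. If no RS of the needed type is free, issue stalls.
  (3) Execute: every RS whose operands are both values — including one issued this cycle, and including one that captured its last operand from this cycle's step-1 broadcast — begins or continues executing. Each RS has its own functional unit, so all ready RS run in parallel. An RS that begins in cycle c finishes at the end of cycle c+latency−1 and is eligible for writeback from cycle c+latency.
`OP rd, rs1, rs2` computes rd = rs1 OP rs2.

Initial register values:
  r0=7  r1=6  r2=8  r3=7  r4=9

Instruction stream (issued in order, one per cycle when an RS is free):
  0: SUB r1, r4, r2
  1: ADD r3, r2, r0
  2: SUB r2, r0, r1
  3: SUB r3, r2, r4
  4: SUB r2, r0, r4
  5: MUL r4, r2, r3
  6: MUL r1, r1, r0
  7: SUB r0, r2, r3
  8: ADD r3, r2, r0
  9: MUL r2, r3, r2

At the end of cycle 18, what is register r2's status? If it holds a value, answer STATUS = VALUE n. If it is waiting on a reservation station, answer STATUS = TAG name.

c1: issue SUB r1<-Add1 | r0:7,r1:Add1,r2:8,r3:7,r4:9
c2: issue ADD r3<-Add2 | r0:7,r1:Add1,r2:8,r3:Add2,r4:9
c3: stall | r0:7,r1:Add1,r2:8,r3:Add2,r4:9
c4: CDB Add1=1; issue SUB r2<-Add1 | r0:7,r1:1,r2:Add1,r3:Add2,r4:9
c5: CDB Add2=15; issue SUB r3<-Add2 | r0:7,r1:1,r2:Add1,r3:Add2,r4:9
c6: stall | r0:7,r1:1,r2:Add1,r3:Add2,r4:9
c7: CDB Add1=6; issue SUB r2<-Add1 | r0:7,r1:1,r2:Add1,r3:Add2,r4:9
c8: issue MUL r4<-Mul1 | r0:7,r1:1,r2:Add1,r3:Add2,r4:Mul1
c9: issue MUL r1<-Mul2 | r0:7,r1:Mul2,r2:Add1,r3:Add2,r4:Mul1
c10: CDB Add1=-2; issue SUB r0<-Add1 | r0:Add1,r1:Mul2,r2:-2,r3:Add2,r4:Mul1
c11: CDB Add2=-3; issue ADD r3<-Add2 | r0:Add1,r1:Mul2,r2:-2,r3:Add2,r4:Mul1
c12: stall | r0:Add1,r1:Mul2,r2:-2,r3:Add2,r4:Mul1
c13: CDB Mul2=7; issue MUL r2<-Mul2 | r0:Add1,r1:7,r2:Mul2,r3:Add2,r4:Mul1
c14: CDB Add1=1 | r0:1,r1:7,r2:Mul2,r3:Add2,r4:Mul1
c15: CDB Mul1=6 | r0:1,r1:7,r2:Mul2,r3:Add2,r4:6
c16: - | r0:1,r1:7,r2:Mul2,r3:Add2,r4:6
c17: CDB Add2=-1 | r0:1,r1:7,r2:Mul2,r3:-1,r4:6
c18: - | r0:1,r1:7,r2:Mul2,r3:-1,r4:6

STATUS = TAG Mul2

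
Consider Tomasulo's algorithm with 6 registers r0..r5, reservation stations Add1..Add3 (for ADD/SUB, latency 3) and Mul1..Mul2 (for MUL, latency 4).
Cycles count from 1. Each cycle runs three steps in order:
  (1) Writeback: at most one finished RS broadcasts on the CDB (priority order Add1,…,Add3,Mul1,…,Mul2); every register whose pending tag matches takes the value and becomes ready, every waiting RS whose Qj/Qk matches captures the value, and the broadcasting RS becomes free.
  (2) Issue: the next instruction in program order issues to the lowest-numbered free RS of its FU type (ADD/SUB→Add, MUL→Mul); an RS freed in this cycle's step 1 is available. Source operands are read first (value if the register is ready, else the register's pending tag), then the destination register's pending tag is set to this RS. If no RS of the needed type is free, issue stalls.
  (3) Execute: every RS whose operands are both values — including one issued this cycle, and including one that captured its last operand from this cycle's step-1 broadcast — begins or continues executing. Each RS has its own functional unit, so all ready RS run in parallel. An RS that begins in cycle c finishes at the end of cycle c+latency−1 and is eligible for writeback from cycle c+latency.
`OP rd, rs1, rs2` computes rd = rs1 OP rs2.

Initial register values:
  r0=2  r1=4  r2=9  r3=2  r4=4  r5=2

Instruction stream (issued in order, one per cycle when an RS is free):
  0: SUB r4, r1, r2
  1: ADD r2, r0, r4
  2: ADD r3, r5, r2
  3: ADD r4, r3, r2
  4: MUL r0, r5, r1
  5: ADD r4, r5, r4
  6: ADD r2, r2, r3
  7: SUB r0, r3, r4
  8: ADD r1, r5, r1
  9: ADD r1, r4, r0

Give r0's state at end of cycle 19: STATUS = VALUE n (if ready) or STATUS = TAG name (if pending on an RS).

STATUS = VALUE 1

  c1: issue SUB r4<-Add1  regs: r0:2,r1:4,r2:9,r3:2,r4:Add1,r5:2
  c2: issue ADD r2<-Add2  regs: r0:2,r1:4,r2:Add2,r3:2,r4:Add1,r5:2
  c3: issue ADD r3<-Add3  regs: r0:2,r1:4,r2:Add2,r3:Add3,r4:Add1,r5:2
  c4: CDB Add1=-5; issue ADD r4<-Add1  regs: r0:2,r1:4,r2:Add2,r3:Add3,r4:Add1,r5:2
  c5: issue MUL r0<-Mul1  regs: r0:Mul1,r1:4,r2:Add2,r3:Add3,r4:Add1,r5:2
  c6: stall  regs: r0:Mul1,r1:4,r2:Add2,r3:Add3,r4:Add1,r5:2
  c7: CDB Add2=-3; issue ADD r4<-Add2  regs: r0:Mul1,r1:4,r2:-3,r3:Add3,r4:Add2,r5:2
  c8: stall  regs: r0:Mul1,r1:4,r2:-3,r3:Add3,r4:Add2,r5:2
  c9: CDB Mul1=8; stall  regs: r0:8,r1:4,r2:-3,r3:Add3,r4:Add2,r5:2
  c10: CDB Add3=-1; issue ADD r2<-Add3  regs: r0:8,r1:4,r2:Add3,r3:-1,r4:Add2,r5:2
  c11: stall  regs: r0:8,r1:4,r2:Add3,r3:-1,r4:Add2,r5:2
  c12: stall  regs: r0:8,r1:4,r2:Add3,r3:-1,r4:Add2,r5:2
  c13: CDB Add1=-4; issue SUB r0<-Add1  regs: r0:Add1,r1:4,r2:Add3,r3:-1,r4:Add2,r5:2
  c14: CDB Add3=-4; issue ADD r1<-Add3  regs: r0:Add1,r1:Add3,r2:-4,r3:-1,r4:Add2,r5:2
  c15: stall  regs: r0:Add1,r1:Add3,r2:-4,r3:-1,r4:Add2,r5:2
  c16: CDB Add2=-2; issue ADD r1<-Add2  regs: r0:Add1,r1:Add2,r2:-4,r3:-1,r4:-2,r5:2
  c17: CDB Add3=6  regs: r0:Add1,r1:Add2,r2:-4,r3:-1,r4:-2,r5:2
  c18: -  regs: r0:Add1,r1:Add2,r2:-4,r3:-1,r4:-2,r5:2
  c19: CDB Add1=1  regs: r0:1,r1:Add2,r2:-4,r3:-1,r4:-2,r5:2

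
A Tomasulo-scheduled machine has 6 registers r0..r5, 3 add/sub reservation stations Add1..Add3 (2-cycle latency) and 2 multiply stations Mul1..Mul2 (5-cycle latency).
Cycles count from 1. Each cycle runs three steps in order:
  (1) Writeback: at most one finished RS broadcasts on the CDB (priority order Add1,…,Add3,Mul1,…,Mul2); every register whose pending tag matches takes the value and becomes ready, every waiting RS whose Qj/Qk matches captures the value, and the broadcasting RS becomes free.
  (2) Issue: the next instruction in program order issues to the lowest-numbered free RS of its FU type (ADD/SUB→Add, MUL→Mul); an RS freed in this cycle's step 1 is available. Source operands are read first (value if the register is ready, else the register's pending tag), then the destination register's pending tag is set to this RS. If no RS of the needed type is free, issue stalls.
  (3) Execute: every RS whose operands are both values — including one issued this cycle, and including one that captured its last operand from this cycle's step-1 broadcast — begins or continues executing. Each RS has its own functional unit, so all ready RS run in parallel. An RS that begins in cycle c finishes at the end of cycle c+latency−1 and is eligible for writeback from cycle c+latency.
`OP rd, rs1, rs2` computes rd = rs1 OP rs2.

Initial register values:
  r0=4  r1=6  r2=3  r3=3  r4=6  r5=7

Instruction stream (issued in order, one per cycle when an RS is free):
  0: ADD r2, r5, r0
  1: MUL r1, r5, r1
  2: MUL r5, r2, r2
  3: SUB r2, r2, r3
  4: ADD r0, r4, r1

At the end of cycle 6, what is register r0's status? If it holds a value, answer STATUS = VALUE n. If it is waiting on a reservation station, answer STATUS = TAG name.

cycle 1: issue ADD r2<-Add1 // r0:4,r1:6,r2:Add1,r3:3,r4:6,r5:7
cycle 2: issue MUL r1<-Mul1 // r0:4,r1:Mul1,r2:Add1,r3:3,r4:6,r5:7
cycle 3: CDB Add1=11; issue MUL r5<-Mul2 // r0:4,r1:Mul1,r2:11,r3:3,r4:6,r5:Mul2
cycle 4: issue SUB r2<-Add1 // r0:4,r1:Mul1,r2:Add1,r3:3,r4:6,r5:Mul2
cycle 5: issue ADD r0<-Add2 // r0:Add2,r1:Mul1,r2:Add1,r3:3,r4:6,r5:Mul2
cycle 6: CDB Add1=8 // r0:Add2,r1:Mul1,r2:8,r3:3,r4:6,r5:Mul2

STATUS = TAG Add2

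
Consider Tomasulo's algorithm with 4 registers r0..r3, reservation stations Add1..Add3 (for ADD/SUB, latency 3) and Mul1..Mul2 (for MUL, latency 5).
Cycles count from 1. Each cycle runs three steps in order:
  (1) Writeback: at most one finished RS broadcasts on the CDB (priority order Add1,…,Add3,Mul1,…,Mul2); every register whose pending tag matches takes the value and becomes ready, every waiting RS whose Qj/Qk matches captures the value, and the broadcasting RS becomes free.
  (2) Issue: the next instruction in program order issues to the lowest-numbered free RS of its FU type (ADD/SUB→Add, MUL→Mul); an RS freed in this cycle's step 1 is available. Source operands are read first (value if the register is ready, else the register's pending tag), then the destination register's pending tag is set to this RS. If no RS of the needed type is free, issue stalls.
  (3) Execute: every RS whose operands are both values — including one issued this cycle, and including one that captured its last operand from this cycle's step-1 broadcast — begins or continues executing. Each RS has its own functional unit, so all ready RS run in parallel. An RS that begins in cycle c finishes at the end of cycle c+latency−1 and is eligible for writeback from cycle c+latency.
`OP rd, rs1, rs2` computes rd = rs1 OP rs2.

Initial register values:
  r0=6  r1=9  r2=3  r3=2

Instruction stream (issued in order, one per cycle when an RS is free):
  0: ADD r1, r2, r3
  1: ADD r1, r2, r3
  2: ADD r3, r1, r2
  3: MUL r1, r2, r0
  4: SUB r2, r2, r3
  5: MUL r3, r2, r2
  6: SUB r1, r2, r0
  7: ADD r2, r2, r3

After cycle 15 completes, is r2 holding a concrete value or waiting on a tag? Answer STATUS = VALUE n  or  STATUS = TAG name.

  c1: issue ADD r1<-Add1  regs: r0:6,r1:Add1,r2:3,r3:2
  c2: issue ADD r1<-Add2  regs: r0:6,r1:Add2,r2:3,r3:2
  c3: issue ADD r3<-Add3  regs: r0:6,r1:Add2,r2:3,r3:Add3
  c4: CDB Add1=5; issue MUL r1<-Mul1  regs: r0:6,r1:Mul1,r2:3,r3:Add3
  c5: CDB Add2=5; issue SUB r2<-Add1  regs: r0:6,r1:Mul1,r2:Add1,r3:Add3
  c6: issue MUL r3<-Mul2  regs: r0:6,r1:Mul1,r2:Add1,r3:Mul2
  c7: issue SUB r1<-Add2  regs: r0:6,r1:Add2,r2:Add1,r3:Mul2
  c8: CDB Add3=8; issue ADD r2<-Add3  regs: r0:6,r1:Add2,r2:Add3,r3:Mul2
  c9: CDB Mul1=18  regs: r0:6,r1:Add2,r2:Add3,r3:Mul2
  c10: -  regs: r0:6,r1:Add2,r2:Add3,r3:Mul2
  c11: CDB Add1=-5  regs: r0:6,r1:Add2,r2:Add3,r3:Mul2
  c12: -  regs: r0:6,r1:Add2,r2:Add3,r3:Mul2
  c13: -  regs: r0:6,r1:Add2,r2:Add3,r3:Mul2
  c14: CDB Add2=-11  regs: r0:6,r1:-11,r2:Add3,r3:Mul2
  c15: -  regs: r0:6,r1:-11,r2:Add3,r3:Mul2

STATUS = TAG Add3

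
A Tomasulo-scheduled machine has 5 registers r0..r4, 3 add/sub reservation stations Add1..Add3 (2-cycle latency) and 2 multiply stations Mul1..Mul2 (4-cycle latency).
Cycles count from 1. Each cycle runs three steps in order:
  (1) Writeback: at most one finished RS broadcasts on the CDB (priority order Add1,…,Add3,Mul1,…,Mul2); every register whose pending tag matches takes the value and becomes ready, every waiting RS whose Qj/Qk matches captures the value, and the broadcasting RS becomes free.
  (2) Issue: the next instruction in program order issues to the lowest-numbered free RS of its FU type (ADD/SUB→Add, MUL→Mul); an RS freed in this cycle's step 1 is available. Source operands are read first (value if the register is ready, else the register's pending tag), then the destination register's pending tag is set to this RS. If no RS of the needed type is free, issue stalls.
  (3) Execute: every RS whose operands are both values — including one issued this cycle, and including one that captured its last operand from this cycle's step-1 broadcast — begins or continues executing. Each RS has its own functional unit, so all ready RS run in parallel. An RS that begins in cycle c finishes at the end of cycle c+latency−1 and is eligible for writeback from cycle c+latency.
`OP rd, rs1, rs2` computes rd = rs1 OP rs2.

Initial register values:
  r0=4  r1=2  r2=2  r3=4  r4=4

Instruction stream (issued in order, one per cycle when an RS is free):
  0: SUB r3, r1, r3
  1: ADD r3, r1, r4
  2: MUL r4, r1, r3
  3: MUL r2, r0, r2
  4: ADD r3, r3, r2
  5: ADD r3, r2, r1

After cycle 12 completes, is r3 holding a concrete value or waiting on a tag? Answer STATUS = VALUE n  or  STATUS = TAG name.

STATUS = VALUE 10

  c1: issue SUB r3<-Add1  regs: r0:4,r1:2,r2:2,r3:Add1,r4:4
  c2: issue ADD r3<-Add2  regs: r0:4,r1:2,r2:2,r3:Add2,r4:4
  c3: CDB Add1=-2; issue MUL r4<-Mul1  regs: r0:4,r1:2,r2:2,r3:Add2,r4:Mul1
  c4: CDB Add2=6; issue MUL r2<-Mul2  regs: r0:4,r1:2,r2:Mul2,r3:6,r4:Mul1
  c5: issue ADD r3<-Add1  regs: r0:4,r1:2,r2:Mul2,r3:Add1,r4:Mul1
  c6: issue ADD r3<-Add2  regs: r0:4,r1:2,r2:Mul2,r3:Add2,r4:Mul1
  c7: -  regs: r0:4,r1:2,r2:Mul2,r3:Add2,r4:Mul1
  c8: CDB Mul1=12  regs: r0:4,r1:2,r2:Mul2,r3:Add2,r4:12
  c9: CDB Mul2=8  regs: r0:4,r1:2,r2:8,r3:Add2,r4:12
  c10: -  regs: r0:4,r1:2,r2:8,r3:Add2,r4:12
  c11: CDB Add1=14  regs: r0:4,r1:2,r2:8,r3:Add2,r4:12
  c12: CDB Add2=10  regs: r0:4,r1:2,r2:8,r3:10,r4:12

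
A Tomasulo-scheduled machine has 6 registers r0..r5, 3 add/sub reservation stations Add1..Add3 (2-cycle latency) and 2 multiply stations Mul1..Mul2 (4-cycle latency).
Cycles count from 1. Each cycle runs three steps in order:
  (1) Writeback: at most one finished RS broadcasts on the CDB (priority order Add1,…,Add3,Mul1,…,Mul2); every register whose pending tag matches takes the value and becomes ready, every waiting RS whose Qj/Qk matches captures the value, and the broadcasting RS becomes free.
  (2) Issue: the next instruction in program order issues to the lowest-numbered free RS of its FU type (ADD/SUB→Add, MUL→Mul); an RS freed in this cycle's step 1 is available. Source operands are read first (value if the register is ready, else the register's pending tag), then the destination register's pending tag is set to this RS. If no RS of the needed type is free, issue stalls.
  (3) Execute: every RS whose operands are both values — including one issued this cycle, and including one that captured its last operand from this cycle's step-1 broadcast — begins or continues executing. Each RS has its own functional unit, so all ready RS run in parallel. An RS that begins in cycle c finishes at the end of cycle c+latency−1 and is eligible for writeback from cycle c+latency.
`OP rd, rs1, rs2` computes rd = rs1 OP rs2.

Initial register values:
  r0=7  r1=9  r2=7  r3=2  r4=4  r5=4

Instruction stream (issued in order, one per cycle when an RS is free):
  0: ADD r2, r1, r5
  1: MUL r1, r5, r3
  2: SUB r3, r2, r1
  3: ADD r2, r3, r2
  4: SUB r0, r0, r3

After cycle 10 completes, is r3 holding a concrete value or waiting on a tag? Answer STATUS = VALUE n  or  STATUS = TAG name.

c1: issue ADD r2<-Add1 | r0:7,r1:9,r2:Add1,r3:2,r4:4,r5:4
c2: issue MUL r1<-Mul1 | r0:7,r1:Mul1,r2:Add1,r3:2,r4:4,r5:4
c3: CDB Add1=13; issue SUB r3<-Add1 | r0:7,r1:Mul1,r2:13,r3:Add1,r4:4,r5:4
c4: issue ADD r2<-Add2 | r0:7,r1:Mul1,r2:Add2,r3:Add1,r4:4,r5:4
c5: issue SUB r0<-Add3 | r0:Add3,r1:Mul1,r2:Add2,r3:Add1,r4:4,r5:4
c6: CDB Mul1=8 | r0:Add3,r1:8,r2:Add2,r3:Add1,r4:4,r5:4
c7: - | r0:Add3,r1:8,r2:Add2,r3:Add1,r4:4,r5:4
c8: CDB Add1=5 | r0:Add3,r1:8,r2:Add2,r3:5,r4:4,r5:4
c9: - | r0:Add3,r1:8,r2:Add2,r3:5,r4:4,r5:4
c10: CDB Add2=18 | r0:Add3,r1:8,r2:18,r3:5,r4:4,r5:4

STATUS = VALUE 5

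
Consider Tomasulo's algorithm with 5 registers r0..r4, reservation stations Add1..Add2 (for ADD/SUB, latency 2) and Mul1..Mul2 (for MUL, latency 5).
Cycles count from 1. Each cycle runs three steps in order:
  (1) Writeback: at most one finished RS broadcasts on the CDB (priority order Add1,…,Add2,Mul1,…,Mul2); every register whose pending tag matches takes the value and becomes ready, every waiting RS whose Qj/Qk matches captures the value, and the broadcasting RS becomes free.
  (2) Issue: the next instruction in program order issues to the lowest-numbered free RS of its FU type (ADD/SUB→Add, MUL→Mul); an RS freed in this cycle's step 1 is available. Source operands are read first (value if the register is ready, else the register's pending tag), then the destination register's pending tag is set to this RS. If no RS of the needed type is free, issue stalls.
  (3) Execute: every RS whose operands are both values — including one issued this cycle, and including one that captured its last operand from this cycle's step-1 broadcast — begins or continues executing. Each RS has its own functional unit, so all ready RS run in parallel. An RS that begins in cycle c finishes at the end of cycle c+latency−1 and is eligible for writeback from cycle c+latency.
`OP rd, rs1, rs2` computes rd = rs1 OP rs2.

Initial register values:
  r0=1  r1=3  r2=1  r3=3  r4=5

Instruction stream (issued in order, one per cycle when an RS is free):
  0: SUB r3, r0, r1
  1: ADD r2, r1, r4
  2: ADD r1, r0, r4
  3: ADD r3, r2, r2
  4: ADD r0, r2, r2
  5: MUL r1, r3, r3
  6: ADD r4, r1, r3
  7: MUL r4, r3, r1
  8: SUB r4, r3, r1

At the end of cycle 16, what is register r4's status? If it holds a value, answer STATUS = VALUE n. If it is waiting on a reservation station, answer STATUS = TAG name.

STATUS = VALUE -240

c1: issue SUB r3<-Add1 | r0:1,r1:3,r2:1,r3:Add1,r4:5
c2: issue ADD r2<-Add2 | r0:1,r1:3,r2:Add2,r3:Add1,r4:5
c3: CDB Add1=-2; issue ADD r1<-Add1 | r0:1,r1:Add1,r2:Add2,r3:-2,r4:5
c4: CDB Add2=8; issue ADD r3<-Add2 | r0:1,r1:Add1,r2:8,r3:Add2,r4:5
c5: CDB Add1=6; issue ADD r0<-Add1 | r0:Add1,r1:6,r2:8,r3:Add2,r4:5
c6: CDB Add2=16; issue MUL r1<-Mul1 | r0:Add1,r1:Mul1,r2:8,r3:16,r4:5
c7: CDB Add1=16; issue ADD r4<-Add1 | r0:16,r1:Mul1,r2:8,r3:16,r4:Add1
c8: issue MUL r4<-Mul2 | r0:16,r1:Mul1,r2:8,r3:16,r4:Mul2
c9: issue SUB r4<-Add2 | r0:16,r1:Mul1,r2:8,r3:16,r4:Add2
c10: - | r0:16,r1:Mul1,r2:8,r3:16,r4:Add2
c11: CDB Mul1=256 | r0:16,r1:256,r2:8,r3:16,r4:Add2
c12: - | r0:16,r1:256,r2:8,r3:16,r4:Add2
c13: CDB Add1=272 | r0:16,r1:256,r2:8,r3:16,r4:Add2
c14: CDB Add2=-240 | r0:16,r1:256,r2:8,r3:16,r4:-240
c15: - | r0:16,r1:256,r2:8,r3:16,r4:-240
c16: CDB Mul2=4096 | r0:16,r1:256,r2:8,r3:16,r4:-240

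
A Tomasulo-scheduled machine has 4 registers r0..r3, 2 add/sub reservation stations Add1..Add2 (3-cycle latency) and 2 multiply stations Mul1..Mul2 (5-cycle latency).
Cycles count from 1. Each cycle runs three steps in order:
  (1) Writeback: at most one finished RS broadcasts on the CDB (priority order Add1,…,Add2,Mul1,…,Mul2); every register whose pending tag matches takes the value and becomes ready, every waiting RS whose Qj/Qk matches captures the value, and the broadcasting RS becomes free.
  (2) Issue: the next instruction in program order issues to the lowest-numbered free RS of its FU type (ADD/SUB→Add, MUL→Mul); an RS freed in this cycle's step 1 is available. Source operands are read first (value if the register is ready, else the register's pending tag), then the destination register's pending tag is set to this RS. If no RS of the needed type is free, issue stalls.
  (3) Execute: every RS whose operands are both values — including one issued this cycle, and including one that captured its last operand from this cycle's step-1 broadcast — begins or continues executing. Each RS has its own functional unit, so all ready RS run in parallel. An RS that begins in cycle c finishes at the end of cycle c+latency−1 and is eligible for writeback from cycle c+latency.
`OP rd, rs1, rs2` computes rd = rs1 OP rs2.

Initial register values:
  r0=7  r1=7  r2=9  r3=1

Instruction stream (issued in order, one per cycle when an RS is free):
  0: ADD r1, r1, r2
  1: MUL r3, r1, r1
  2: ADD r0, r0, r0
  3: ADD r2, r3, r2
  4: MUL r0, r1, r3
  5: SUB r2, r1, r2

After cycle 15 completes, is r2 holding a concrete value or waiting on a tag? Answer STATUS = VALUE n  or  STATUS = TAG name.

c1: issue ADD r1<-Add1 | r0:7,r1:Add1,r2:9,r3:1
c2: issue MUL r3<-Mul1 | r0:7,r1:Add1,r2:9,r3:Mul1
c3: issue ADD r0<-Add2 | r0:Add2,r1:Add1,r2:9,r3:Mul1
c4: CDB Add1=16; issue ADD r2<-Add1 | r0:Add2,r1:16,r2:Add1,r3:Mul1
c5: issue MUL r0<-Mul2 | r0:Mul2,r1:16,r2:Add1,r3:Mul1
c6: CDB Add2=14; issue SUB r2<-Add2 | r0:Mul2,r1:16,r2:Add2,r3:Mul1
c7: - | r0:Mul2,r1:16,r2:Add2,r3:Mul1
c8: - | r0:Mul2,r1:16,r2:Add2,r3:Mul1
c9: CDB Mul1=256 | r0:Mul2,r1:16,r2:Add2,r3:256
c10: - | r0:Mul2,r1:16,r2:Add2,r3:256
c11: - | r0:Mul2,r1:16,r2:Add2,r3:256
c12: CDB Add1=265 | r0:Mul2,r1:16,r2:Add2,r3:256
c13: - | r0:Mul2,r1:16,r2:Add2,r3:256
c14: CDB Mul2=4096 | r0:4096,r1:16,r2:Add2,r3:256
c15: CDB Add2=-249 | r0:4096,r1:16,r2:-249,r3:256

STATUS = VALUE -249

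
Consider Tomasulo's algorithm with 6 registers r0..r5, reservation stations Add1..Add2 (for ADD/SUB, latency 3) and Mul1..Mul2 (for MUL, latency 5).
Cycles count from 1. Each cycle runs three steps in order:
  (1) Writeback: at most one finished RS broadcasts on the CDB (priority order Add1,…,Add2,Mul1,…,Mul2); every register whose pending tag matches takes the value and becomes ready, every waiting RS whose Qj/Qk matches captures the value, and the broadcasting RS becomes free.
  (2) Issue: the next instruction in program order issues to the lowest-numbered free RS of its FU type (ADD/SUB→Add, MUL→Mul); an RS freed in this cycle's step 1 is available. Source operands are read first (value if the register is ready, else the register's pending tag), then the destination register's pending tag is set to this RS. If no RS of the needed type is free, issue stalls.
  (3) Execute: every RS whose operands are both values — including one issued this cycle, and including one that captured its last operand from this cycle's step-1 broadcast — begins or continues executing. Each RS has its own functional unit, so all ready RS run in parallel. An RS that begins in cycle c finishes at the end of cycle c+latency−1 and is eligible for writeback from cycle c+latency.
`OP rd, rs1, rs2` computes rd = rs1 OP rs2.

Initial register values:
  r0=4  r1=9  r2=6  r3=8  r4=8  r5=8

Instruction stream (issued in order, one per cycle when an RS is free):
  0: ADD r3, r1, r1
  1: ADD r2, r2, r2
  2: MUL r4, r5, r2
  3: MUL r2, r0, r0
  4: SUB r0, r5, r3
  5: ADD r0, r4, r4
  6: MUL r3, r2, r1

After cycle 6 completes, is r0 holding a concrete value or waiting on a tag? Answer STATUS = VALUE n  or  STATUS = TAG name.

c1: issue ADD r3<-Add1 | r0:4,r1:9,r2:6,r3:Add1,r4:8,r5:8
c2: issue ADD r2<-Add2 | r0:4,r1:9,r2:Add2,r3:Add1,r4:8,r5:8
c3: issue MUL r4<-Mul1 | r0:4,r1:9,r2:Add2,r3:Add1,r4:Mul1,r5:8
c4: CDB Add1=18; issue MUL r2<-Mul2 | r0:4,r1:9,r2:Mul2,r3:18,r4:Mul1,r5:8
c5: CDB Add2=12; issue SUB r0<-Add1 | r0:Add1,r1:9,r2:Mul2,r3:18,r4:Mul1,r5:8
c6: issue ADD r0<-Add2 | r0:Add2,r1:9,r2:Mul2,r3:18,r4:Mul1,r5:8

STATUS = TAG Add2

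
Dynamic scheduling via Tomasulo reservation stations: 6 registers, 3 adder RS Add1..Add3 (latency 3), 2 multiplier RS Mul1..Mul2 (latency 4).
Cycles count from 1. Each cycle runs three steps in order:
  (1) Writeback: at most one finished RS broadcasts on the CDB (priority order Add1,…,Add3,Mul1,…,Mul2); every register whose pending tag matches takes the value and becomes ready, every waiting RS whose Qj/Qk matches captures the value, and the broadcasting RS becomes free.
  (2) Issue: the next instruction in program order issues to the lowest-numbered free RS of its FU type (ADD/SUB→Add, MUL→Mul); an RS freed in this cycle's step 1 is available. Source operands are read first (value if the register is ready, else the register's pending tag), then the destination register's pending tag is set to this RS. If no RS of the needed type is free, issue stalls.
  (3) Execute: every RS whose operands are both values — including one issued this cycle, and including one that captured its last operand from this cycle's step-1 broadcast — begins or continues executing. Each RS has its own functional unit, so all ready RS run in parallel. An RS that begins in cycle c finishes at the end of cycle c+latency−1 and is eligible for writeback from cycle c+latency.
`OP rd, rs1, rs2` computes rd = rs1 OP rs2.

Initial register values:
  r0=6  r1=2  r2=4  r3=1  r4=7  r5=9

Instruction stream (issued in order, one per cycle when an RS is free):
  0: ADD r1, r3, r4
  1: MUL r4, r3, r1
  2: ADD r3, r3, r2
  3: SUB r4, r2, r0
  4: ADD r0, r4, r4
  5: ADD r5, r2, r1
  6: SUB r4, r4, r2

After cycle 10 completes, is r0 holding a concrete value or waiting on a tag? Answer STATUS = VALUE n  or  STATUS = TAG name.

STATUS = TAG Add3

c1: issue ADD r1<-Add1 | r0:6,r1:Add1,r2:4,r3:1,r4:7,r5:9
c2: issue MUL r4<-Mul1 | r0:6,r1:Add1,r2:4,r3:1,r4:Mul1,r5:9
c3: issue ADD r3<-Add2 | r0:6,r1:Add1,r2:4,r3:Add2,r4:Mul1,r5:9
c4: CDB Add1=8; issue SUB r4<-Add1 | r0:6,r1:8,r2:4,r3:Add2,r4:Add1,r5:9
c5: issue ADD r0<-Add3 | r0:Add3,r1:8,r2:4,r3:Add2,r4:Add1,r5:9
c6: CDB Add2=5; issue ADD r5<-Add2 | r0:Add3,r1:8,r2:4,r3:5,r4:Add1,r5:Add2
c7: CDB Add1=-2; issue SUB r4<-Add1 | r0:Add3,r1:8,r2:4,r3:5,r4:Add1,r5:Add2
c8: CDB Mul1=8 | r0:Add3,r1:8,r2:4,r3:5,r4:Add1,r5:Add2
c9: CDB Add2=12 | r0:Add3,r1:8,r2:4,r3:5,r4:Add1,r5:12
c10: CDB Add1=-6 | r0:Add3,r1:8,r2:4,r3:5,r4:-6,r5:12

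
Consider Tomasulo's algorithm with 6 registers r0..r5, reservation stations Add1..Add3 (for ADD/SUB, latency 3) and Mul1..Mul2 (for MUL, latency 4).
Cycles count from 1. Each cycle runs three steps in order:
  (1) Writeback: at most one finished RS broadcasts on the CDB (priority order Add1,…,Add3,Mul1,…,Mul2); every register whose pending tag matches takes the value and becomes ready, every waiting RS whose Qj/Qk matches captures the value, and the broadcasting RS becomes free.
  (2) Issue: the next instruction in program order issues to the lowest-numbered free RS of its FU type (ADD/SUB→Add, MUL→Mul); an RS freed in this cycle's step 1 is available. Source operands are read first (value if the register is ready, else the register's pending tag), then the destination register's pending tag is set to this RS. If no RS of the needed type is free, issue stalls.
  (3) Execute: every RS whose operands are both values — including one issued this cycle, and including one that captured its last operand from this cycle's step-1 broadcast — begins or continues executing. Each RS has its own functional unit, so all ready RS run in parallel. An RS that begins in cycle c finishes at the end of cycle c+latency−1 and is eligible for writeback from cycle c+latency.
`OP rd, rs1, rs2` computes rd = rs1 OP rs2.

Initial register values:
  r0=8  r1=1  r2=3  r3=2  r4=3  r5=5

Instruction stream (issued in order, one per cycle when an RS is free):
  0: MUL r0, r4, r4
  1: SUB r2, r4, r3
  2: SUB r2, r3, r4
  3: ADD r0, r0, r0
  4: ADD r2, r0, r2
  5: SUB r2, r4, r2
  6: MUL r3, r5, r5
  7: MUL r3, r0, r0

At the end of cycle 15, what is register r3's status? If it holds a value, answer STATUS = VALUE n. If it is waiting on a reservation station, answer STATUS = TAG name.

STATUS = VALUE 324

c1: issue MUL r0<-Mul1 | r0:Mul1,r1:1,r2:3,r3:2,r4:3,r5:5
c2: issue SUB r2<-Add1 | r0:Mul1,r1:1,r2:Add1,r3:2,r4:3,r5:5
c3: issue SUB r2<-Add2 | r0:Mul1,r1:1,r2:Add2,r3:2,r4:3,r5:5
c4: issue ADD r0<-Add3 | r0:Add3,r1:1,r2:Add2,r3:2,r4:3,r5:5
c5: CDB Add1=1; issue ADD r2<-Add1 | r0:Add3,r1:1,r2:Add1,r3:2,r4:3,r5:5
c6: CDB Add2=-1; issue SUB r2<-Add2 | r0:Add3,r1:1,r2:Add2,r3:2,r4:3,r5:5
c7: CDB Mul1=9; issue MUL r3<-Mul1 | r0:Add3,r1:1,r2:Add2,r3:Mul1,r4:3,r5:5
c8: issue MUL r3<-Mul2 | r0:Add3,r1:1,r2:Add2,r3:Mul2,r4:3,r5:5
c9: - | r0:Add3,r1:1,r2:Add2,r3:Mul2,r4:3,r5:5
c10: CDB Add3=18 | r0:18,r1:1,r2:Add2,r3:Mul2,r4:3,r5:5
c11: CDB Mul1=25 | r0:18,r1:1,r2:Add2,r3:Mul2,r4:3,r5:5
c12: - | r0:18,r1:1,r2:Add2,r3:Mul2,r4:3,r5:5
c13: CDB Add1=17 | r0:18,r1:1,r2:Add2,r3:Mul2,r4:3,r5:5
c14: CDB Mul2=324 | r0:18,r1:1,r2:Add2,r3:324,r4:3,r5:5
c15: - | r0:18,r1:1,r2:Add2,r3:324,r4:3,r5:5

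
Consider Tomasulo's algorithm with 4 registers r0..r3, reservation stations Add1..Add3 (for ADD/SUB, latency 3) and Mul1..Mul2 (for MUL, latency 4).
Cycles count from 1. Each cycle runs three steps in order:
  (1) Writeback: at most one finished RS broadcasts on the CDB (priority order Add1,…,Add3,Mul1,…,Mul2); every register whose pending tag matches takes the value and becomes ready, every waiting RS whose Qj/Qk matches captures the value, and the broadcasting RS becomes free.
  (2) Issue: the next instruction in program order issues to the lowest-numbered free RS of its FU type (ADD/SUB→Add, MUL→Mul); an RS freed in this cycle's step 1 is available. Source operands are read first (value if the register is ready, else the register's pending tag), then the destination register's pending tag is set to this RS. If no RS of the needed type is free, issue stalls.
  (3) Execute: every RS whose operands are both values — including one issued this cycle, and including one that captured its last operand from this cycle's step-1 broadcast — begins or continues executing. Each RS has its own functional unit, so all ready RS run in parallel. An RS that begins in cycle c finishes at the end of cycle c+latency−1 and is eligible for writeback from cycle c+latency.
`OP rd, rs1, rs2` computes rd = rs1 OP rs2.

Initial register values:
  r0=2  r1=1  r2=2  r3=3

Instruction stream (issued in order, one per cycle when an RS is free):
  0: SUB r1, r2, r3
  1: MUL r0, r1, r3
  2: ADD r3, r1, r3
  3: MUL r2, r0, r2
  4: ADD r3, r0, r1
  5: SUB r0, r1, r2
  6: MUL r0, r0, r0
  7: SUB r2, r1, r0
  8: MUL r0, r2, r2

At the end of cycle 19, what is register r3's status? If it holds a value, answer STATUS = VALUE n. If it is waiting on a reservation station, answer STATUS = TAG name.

STATUS = VALUE -4

c1: issue SUB r1<-Add1 | r0:2,r1:Add1,r2:2,r3:3
c2: issue MUL r0<-Mul1 | r0:Mul1,r1:Add1,r2:2,r3:3
c3: issue ADD r3<-Add2 | r0:Mul1,r1:Add1,r2:2,r3:Add2
c4: CDB Add1=-1; issue MUL r2<-Mul2 | r0:Mul1,r1:-1,r2:Mul2,r3:Add2
c5: issue ADD r3<-Add1 | r0:Mul1,r1:-1,r2:Mul2,r3:Add1
c6: issue SUB r0<-Add3 | r0:Add3,r1:-1,r2:Mul2,r3:Add1
c7: CDB Add2=2; stall | r0:Add3,r1:-1,r2:Mul2,r3:Add1
c8: CDB Mul1=-3; issue MUL r0<-Mul1 | r0:Mul1,r1:-1,r2:Mul2,r3:Add1
c9: issue SUB r2<-Add2 | r0:Mul1,r1:-1,r2:Add2,r3:Add1
c10: stall | r0:Mul1,r1:-1,r2:Add2,r3:Add1
c11: CDB Add1=-4; stall | r0:Mul1,r1:-1,r2:Add2,r3:-4
c12: CDB Mul2=-6; issue MUL r0<-Mul2 | r0:Mul2,r1:-1,r2:Add2,r3:-4
c13: - | r0:Mul2,r1:-1,r2:Add2,r3:-4
c14: - | r0:Mul2,r1:-1,r2:Add2,r3:-4
c15: CDB Add3=5 | r0:Mul2,r1:-1,r2:Add2,r3:-4
c16: - | r0:Mul2,r1:-1,r2:Add2,r3:-4
c17: - | r0:Mul2,r1:-1,r2:Add2,r3:-4
c18: - | r0:Mul2,r1:-1,r2:Add2,r3:-4
c19: CDB Mul1=25 | r0:Mul2,r1:-1,r2:Add2,r3:-4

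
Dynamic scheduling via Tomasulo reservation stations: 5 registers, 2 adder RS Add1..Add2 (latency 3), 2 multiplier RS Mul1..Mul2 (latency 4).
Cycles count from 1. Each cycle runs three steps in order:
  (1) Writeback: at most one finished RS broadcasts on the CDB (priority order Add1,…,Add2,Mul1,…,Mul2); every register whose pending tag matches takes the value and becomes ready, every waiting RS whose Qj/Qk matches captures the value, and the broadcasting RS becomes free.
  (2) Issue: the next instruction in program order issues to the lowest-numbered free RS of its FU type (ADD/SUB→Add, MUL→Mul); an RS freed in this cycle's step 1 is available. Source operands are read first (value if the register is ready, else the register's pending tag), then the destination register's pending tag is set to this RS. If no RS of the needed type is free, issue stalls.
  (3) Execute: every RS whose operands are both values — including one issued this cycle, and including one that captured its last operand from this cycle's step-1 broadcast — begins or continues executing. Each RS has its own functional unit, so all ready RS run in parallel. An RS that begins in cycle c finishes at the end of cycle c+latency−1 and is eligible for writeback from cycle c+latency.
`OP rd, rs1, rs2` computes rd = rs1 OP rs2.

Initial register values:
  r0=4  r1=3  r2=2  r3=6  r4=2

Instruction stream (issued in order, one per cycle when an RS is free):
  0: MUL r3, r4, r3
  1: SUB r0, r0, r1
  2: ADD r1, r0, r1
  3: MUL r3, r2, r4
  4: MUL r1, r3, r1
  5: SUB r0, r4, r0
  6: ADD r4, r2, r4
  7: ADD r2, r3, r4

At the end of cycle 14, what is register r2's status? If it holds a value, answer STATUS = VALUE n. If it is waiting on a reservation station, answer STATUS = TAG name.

  c1: issue MUL r3<-Mul1  regs: r0:4,r1:3,r2:2,r3:Mul1,r4:2
  c2: issue SUB r0<-Add1  regs: r0:Add1,r1:3,r2:2,r3:Mul1,r4:2
  c3: issue ADD r1<-Add2  regs: r0:Add1,r1:Add2,r2:2,r3:Mul1,r4:2
  c4: issue MUL r3<-Mul2  regs: r0:Add1,r1:Add2,r2:2,r3:Mul2,r4:2
  c5: CDB Add1=1; stall  regs: r0:1,r1:Add2,r2:2,r3:Mul2,r4:2
  c6: CDB Mul1=12; issue MUL r1<-Mul1  regs: r0:1,r1:Mul1,r2:2,r3:Mul2,r4:2
  c7: issue SUB r0<-Add1  regs: r0:Add1,r1:Mul1,r2:2,r3:Mul2,r4:2
  c8: CDB Add2=4; issue ADD r4<-Add2  regs: r0:Add1,r1:Mul1,r2:2,r3:Mul2,r4:Add2
  c9: CDB Mul2=4; stall  regs: r0:Add1,r1:Mul1,r2:2,r3:4,r4:Add2
  c10: CDB Add1=1; issue ADD r2<-Add1  regs: r0:1,r1:Mul1,r2:Add1,r3:4,r4:Add2
  c11: CDB Add2=4  regs: r0:1,r1:Mul1,r2:Add1,r3:4,r4:4
  c12: -  regs: r0:1,r1:Mul1,r2:Add1,r3:4,r4:4
  c13: CDB Mul1=16  regs: r0:1,r1:16,r2:Add1,r3:4,r4:4
  c14: CDB Add1=8  regs: r0:1,r1:16,r2:8,r3:4,r4:4

STATUS = VALUE 8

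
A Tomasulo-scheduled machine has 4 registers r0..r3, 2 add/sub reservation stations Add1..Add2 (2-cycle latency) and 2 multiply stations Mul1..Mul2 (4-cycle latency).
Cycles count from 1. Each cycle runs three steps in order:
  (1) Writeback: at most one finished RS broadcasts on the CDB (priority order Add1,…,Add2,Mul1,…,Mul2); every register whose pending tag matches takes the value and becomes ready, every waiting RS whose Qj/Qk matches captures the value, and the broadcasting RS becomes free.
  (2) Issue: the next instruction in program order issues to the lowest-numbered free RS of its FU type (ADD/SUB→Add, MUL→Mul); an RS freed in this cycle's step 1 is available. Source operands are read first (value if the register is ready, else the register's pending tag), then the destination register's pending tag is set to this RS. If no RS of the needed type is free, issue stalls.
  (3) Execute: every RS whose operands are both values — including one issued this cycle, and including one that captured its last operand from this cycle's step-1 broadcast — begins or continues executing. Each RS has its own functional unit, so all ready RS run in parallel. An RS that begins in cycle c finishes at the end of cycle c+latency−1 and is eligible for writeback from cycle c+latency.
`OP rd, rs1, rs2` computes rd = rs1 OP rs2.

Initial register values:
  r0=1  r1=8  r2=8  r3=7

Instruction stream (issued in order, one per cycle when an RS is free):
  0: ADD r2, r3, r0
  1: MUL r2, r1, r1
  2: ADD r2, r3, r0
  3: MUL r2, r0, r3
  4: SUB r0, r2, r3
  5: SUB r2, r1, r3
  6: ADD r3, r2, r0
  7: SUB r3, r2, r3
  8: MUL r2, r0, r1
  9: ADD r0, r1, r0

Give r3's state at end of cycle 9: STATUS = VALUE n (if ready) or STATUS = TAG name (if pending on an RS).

cycle 1: issue ADD r2<-Add1 // r0:1,r1:8,r2:Add1,r3:7
cycle 2: issue MUL r2<-Mul1 // r0:1,r1:8,r2:Mul1,r3:7
cycle 3: CDB Add1=8; issue ADD r2<-Add1 // r0:1,r1:8,r2:Add1,r3:7
cycle 4: issue MUL r2<-Mul2 // r0:1,r1:8,r2:Mul2,r3:7
cycle 5: CDB Add1=8; issue SUB r0<-Add1 // r0:Add1,r1:8,r2:Mul2,r3:7
cycle 6: CDB Mul1=64; issue SUB r2<-Add2 // r0:Add1,r1:8,r2:Add2,r3:7
cycle 7: stall // r0:Add1,r1:8,r2:Add2,r3:7
cycle 8: CDB Add2=1; issue ADD r3<-Add2 // r0:Add1,r1:8,r2:1,r3:Add2
cycle 9: CDB Mul2=7; stall // r0:Add1,r1:8,r2:1,r3:Add2

STATUS = TAG Add2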